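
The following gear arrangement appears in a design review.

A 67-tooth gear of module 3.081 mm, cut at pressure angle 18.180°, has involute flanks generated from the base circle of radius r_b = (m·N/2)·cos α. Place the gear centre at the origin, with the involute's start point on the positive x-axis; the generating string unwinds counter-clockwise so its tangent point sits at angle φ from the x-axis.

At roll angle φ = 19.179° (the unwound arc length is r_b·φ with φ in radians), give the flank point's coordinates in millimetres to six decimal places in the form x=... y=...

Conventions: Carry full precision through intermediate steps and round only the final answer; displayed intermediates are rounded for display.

recognized (one wheel, involute flank): single-mesh tooth geometry, m = 3.081, N = 67
pitch radius r_p = m·N/2 = 3.081·67/2 = 103.213500
base radius r_b = r_p·cos α = 103.213500·cos 18.180° = 98.061187
roll angle φ = 19.179° = 0.33473670 rad
x = r_b·(cos φ + φ·sin φ) = 103.402061
y = r_b·(sin φ − φ·cos φ) = 1.212305

x=103.402061 y=1.212305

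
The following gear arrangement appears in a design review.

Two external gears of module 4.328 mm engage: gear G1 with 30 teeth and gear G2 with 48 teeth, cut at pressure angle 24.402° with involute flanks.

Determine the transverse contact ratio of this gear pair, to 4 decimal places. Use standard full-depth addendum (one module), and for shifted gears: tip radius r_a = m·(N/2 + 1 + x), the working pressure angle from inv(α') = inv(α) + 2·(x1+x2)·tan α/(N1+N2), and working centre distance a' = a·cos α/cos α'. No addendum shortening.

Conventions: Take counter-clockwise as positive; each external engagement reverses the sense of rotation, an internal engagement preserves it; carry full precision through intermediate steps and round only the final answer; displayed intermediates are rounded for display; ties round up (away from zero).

1.5225

single-mesh involute tooth geometry (30T engaging 48T at module 4.328)
base radii: r_b1 = 59.120647, r_b2 = 94.593035
tip radii: r_a1 = 69.248000, r_a2 = 108.200000
no profile shift: α' = α, a' = a
action lengths: √(r_a1²−r_b1²) = 36.055992, √(r_a2²−r_b2²) = 52.529969
base pitch p_b = π·m·cos α = 12.382199
CR = (36.055992 + 52.529969 − 168.792000·sin 24.40200°)/12.382199 = 1.522498
contact ratio ≈ 1.5225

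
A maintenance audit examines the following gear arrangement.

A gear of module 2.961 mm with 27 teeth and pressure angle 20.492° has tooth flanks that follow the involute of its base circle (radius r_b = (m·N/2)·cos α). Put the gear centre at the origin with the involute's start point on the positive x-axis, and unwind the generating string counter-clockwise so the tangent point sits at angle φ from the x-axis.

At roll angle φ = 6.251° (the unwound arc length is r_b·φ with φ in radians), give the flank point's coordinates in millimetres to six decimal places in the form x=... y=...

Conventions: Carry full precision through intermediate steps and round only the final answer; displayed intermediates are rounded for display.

single-mesh involute tooth geometry (27T wheel at module 2.961)
pitch radius r_p = m·N/2 = 2.961·27/2 = 39.973500
base radius r_b = r_p·cos α = 39.973500·cos 20.492° = 37.444020
roll angle φ = 6.251° = 0.10910053 rad
x = r_b·(cos φ + φ·sin φ) = 37.666204
y = r_b·(sin φ − φ·cos φ) = 0.016189

x=37.666204 y=0.016189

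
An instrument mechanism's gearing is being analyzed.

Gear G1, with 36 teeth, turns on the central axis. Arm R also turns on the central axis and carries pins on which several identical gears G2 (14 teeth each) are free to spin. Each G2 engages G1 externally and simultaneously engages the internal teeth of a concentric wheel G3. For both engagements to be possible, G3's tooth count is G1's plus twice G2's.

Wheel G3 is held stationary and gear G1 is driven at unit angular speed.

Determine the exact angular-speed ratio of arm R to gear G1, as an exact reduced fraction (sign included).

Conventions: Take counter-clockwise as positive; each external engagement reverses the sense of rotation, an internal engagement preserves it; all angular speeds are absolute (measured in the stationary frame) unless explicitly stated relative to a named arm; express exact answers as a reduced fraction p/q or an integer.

recognized (axles ride arm R): planetary set, 36/14/64 teeth
ring teeth: 36 + 2·14 = 64
36(ω_sun−ω_arm) = −64(ω_ring−ω_arm),  ω_ring = 0, ω_sun = 1
36(1−ω_arm) = −64(0−ω_arm)  ⇒  100·ω_arm = 36  ⇒  ω_arm = 9/25
ω_out/ω_in = 9/25

9/25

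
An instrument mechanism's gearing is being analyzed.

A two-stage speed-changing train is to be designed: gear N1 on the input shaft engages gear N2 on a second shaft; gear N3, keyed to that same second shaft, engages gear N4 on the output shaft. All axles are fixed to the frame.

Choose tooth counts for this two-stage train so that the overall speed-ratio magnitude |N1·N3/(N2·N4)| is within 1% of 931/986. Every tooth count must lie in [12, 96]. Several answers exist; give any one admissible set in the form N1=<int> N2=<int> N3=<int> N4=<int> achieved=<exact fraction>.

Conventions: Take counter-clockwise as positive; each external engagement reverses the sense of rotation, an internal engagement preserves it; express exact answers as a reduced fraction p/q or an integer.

N1=19 N2=17 N3=49 N4=58 achieved=931/986

class = fixed-axis compound train [2-stage, 931/986 wanted]
target = 931/986 in lowest terms: an exact hit needs N1·N3 = k·931 and N2·N4 = k·986 for one integer k, every count in [12, 96]; additionally prefer no 1:1 stage (N1 ≠ N2, N3 ≠ N4)
k = 1: N1·N3 = 931 = 19·49, N2·N4 = 986 = 17·58
achieved = 19·49/(17·58) = 931/986; |achieved − target| = 0 ≤ 931/98600 ✓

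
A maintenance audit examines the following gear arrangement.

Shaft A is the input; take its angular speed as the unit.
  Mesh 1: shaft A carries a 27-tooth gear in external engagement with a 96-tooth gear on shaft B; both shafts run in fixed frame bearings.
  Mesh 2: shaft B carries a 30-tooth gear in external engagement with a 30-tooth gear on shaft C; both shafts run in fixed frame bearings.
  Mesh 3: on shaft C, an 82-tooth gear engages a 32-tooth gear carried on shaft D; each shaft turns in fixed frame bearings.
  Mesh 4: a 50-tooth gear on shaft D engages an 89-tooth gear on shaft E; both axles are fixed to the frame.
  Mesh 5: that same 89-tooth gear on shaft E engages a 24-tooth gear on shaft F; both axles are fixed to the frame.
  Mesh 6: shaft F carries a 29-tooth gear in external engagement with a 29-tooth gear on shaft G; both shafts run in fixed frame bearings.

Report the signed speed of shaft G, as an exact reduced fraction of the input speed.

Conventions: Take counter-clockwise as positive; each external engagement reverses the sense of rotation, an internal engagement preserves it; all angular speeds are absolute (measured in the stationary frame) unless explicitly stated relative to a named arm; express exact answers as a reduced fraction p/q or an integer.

3075/2048

6-mesh fixed-axis compound train (all bearings frame-fixed)
mesh 1 [27T→96T]: |ω|/ω_in = 1×27/96 = 9/32, sense flips to −
mesh 2 [30T→30T]: |ω|/ω_in = (9/32)×30/30 = 9/32, sense flips to +
mesh 3 [82T→32T]: |ω|/ω_in = (9/32)×82/32 = 369/512, sense flips to −
mesh 4 [50T→89T]: |ω|/ω_in = (369/512)×50/89 = 9225/22784, sense flips to +
mesh 5 [89T→24T]: |ω|/ω_in = (9225/22784)×89/24 = 3075/2048, sense flips to −
mesh 6 [29T→29T]: |ω|/ω_in = (3075/2048)×29/29 = 3075/2048, sense flips to +
signed output speed (× input speed) = 3075/2048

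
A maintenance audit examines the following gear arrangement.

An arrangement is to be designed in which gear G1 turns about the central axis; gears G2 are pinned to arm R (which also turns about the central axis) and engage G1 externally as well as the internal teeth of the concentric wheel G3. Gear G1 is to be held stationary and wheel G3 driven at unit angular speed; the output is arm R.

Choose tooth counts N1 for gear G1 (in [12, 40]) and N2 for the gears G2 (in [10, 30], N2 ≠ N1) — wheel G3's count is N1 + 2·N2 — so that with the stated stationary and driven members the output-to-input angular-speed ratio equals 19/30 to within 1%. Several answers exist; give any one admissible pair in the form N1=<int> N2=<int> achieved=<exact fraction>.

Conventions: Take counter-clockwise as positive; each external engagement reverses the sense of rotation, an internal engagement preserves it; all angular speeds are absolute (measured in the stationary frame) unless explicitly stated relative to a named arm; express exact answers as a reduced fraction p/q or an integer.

topology: planetary set — design target 19/30, arm = carrier (Willis)
Willis with ω_sun = 0: ω_arm/ω_ring = N3/(N1+N3); set equal to 19/30  ⇒  N3/N1 = (19/30)/(1 − 19/30) = 19/11
N3 = N1 + 2·N2  ⇒  N2/N1 = (N3/N1 − 1)/2 = (19/11 − 1)/2 = 4/11
smallest multiple with N1 ≥ 12 and N2 ≥ 10: k = 3  ⇒  N1 = 3·11 = 33, N2 = 3·4 = 12 (N1 ≤ 40, N2 ≤ 30, N2 ≠ N1 ✓), N3 = 33 + 2·12 = 57
check: N3/(N1+N3) with N1 = 33, N3 = 57 gives 19/30; |achieved − target| = 0 ≤ 19/3000 ✓

N1=33 N2=12 achieved=19/30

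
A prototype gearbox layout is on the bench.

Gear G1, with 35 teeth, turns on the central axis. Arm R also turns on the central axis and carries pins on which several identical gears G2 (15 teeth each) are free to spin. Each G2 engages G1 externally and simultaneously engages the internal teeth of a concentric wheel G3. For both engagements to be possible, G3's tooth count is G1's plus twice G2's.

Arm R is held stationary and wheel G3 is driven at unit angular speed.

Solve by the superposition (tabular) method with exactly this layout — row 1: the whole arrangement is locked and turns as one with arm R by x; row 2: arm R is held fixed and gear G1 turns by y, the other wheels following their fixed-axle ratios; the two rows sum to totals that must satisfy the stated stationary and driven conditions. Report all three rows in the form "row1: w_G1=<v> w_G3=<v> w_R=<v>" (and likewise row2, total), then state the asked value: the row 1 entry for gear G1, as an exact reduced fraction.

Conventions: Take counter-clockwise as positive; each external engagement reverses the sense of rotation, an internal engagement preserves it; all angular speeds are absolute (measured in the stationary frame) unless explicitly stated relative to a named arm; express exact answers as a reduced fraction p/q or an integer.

row1: w_G1=0 w_G3=0 w_R=0
row2: w_G1=-13/7 w_G3=1 w_R=0
total: w_G1=-13/7 w_G3=1 w_R=0
asked value: 0

recognized (axles ride arm R): planetary set, 35/15/65 teeth
superposition row 1 [locked train]: every member turns x
superposition row 2 [arm held]: sun y, ring −(35/65)·y, arm 0
boundary: total ω_arm = x = 0 and total ω_ring = x − (35/65)·y = 1  ⇒  y = -13/7, x = 0
row 2 ring = −(35/65)·(-13/7) = 1
totals (row 1 + row 2): sun 0 + (-13/7) = -13/7, ring 0 + 1 = 1, arm 0 + 0 = 0
asked cell (row1, sun) = 0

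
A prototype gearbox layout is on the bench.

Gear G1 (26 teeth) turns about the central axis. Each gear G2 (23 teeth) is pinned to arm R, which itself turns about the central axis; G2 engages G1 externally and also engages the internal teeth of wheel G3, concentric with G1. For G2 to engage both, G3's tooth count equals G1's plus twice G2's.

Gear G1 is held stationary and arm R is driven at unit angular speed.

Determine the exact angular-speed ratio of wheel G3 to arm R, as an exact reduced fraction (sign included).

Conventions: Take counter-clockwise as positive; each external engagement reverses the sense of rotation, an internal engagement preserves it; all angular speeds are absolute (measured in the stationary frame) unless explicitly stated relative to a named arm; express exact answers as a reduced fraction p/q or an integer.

49/36

planetary set (26T centre, 23T on arm, 72T internal) — Willis relation
ring teeth: 26 + 2·23 = 72
26(ω_sun−ω_arm) = −72(ω_ring−ω_arm),  ω_sun = 0, ω_arm = 1
ω_ring = 1 − (26/72)(0−1) = 49/36
ω_out/ω_in = 49/36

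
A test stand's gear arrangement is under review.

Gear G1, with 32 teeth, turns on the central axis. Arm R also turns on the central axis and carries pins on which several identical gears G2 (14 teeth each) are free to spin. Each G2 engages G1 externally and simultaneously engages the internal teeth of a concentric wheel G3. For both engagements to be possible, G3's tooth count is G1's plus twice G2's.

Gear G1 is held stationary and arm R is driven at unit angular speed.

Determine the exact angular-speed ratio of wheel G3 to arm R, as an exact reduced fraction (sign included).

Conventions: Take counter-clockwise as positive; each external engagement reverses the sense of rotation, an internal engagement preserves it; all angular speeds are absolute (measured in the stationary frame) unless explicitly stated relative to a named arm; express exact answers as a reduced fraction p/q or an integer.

planetary set (32T centre, 14T on arm, 60T internal) — Willis relation
ring teeth: 32 + 2·14 = 60
32(ω_sun−ω_arm) = −60(ω_ring−ω_arm),  ω_sun = 0, ω_arm = 1
ω_ring = 1 − (32/60)(0−1) = 23/15
ω_out/ω_in = 23/15

23/15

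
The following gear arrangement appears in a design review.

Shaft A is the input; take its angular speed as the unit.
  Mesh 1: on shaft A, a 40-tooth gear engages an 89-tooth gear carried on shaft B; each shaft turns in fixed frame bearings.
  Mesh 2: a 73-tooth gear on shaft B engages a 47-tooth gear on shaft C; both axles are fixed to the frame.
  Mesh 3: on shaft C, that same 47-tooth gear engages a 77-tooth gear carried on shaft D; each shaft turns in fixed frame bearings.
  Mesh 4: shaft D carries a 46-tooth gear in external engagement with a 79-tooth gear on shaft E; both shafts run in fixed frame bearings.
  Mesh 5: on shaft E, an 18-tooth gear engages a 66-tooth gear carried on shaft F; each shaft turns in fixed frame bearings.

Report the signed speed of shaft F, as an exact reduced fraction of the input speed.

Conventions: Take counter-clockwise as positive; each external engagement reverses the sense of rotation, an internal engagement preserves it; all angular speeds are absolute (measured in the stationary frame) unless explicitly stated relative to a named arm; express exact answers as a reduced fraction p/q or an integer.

-402960/5955257

5-mesh fixed-axis compound train (all bearings frame-fixed)
mesh 1 [40T→89T]: |ω|/ω_in = 1×40/89 = 40/89, sense flips to −
mesh 2 [73T→47T]: |ω|/ω_in = (40/89)×73/47 = 2920/4183, sense flips to +
mesh 3 [47T→77T]: |ω|/ω_in = (2920/4183)×47/77 = 2920/6853, sense flips to −
mesh 4 [46T→79T]: |ω|/ω_in = (2920/6853)×46/79 = 134320/541387, sense flips to +
mesh 5 [18T→66T]: |ω|/ω_in = (134320/541387)×18/66 = 402960/5955257, sense flips to −
signed output speed (× input speed) = -402960/5955257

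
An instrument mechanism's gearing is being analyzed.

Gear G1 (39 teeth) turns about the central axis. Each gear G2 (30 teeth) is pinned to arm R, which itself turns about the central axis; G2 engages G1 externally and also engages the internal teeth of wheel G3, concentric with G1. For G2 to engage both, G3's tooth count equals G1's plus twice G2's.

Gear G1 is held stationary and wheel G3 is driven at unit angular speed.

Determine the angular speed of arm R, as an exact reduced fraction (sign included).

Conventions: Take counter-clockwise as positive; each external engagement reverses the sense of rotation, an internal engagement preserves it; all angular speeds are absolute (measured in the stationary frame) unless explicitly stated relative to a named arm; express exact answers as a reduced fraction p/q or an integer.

33/46

recognized (axles ride arm R): planetary set, 39/30/99 teeth
ring teeth: 39 + 2·30 = 99
39(ω_sun−ω_arm) = −99(ω_ring−ω_arm),  ω_sun = 0, ω_ring = 1
39(0−ω_arm) = −99(1−ω_arm)  ⇒  138·ω_arm = 99  ⇒  ω_arm = 33/46
exact speed ratio = 33/46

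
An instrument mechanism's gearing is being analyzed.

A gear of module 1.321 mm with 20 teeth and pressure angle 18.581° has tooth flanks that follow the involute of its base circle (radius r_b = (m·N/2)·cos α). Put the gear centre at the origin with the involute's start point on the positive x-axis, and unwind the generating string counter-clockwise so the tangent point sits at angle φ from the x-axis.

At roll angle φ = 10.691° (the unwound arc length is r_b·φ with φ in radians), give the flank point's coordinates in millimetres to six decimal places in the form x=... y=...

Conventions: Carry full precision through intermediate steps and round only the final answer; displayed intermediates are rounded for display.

topology: single-mesh involute geometry — m = 1.321, N = 20
pitch radius r_p = m·N/2 = 1.321·20/2 = 13.210000
base radius r_b = r_p·cos α = 13.210000·cos 18.581° = 12.521417
roll angle φ = 10.691° = 0.18659315 rad
x = r_b·(cos φ + φ·sin φ) = 12.737503
y = r_b·(sin φ − φ·cos φ) = 0.027021

x=12.737503 y=0.027021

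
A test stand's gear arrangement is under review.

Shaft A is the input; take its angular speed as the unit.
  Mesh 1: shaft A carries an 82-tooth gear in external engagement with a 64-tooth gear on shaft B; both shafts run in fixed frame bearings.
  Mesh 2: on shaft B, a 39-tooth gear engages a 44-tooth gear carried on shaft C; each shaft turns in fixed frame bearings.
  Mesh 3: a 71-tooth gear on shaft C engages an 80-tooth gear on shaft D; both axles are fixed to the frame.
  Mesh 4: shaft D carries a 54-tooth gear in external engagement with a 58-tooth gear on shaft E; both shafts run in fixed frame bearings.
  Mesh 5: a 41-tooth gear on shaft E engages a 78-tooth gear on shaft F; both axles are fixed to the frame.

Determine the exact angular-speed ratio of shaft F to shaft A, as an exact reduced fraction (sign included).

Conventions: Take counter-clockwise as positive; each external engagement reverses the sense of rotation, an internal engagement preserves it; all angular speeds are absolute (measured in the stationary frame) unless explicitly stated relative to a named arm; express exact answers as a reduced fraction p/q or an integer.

-3222477/6533120

class = fixed-axis compound train [5 meshes; 5 ratios multiply, 5 sense flips]
mesh 1 [82T→64T]: running ratio 41/32, sense −
mesh 2 [39T→44T]: running ratio 1599/1408, sense +
mesh 3 [71T→80T]: running ratio 113529/112640, sense −
mesh 4 [54T→58T]: running ratio 3065283/3266560, sense +
mesh 5 [41T→78T]: running ratio 3222477/6533120, sense −
ω_out/ω_in = -3222477/6533120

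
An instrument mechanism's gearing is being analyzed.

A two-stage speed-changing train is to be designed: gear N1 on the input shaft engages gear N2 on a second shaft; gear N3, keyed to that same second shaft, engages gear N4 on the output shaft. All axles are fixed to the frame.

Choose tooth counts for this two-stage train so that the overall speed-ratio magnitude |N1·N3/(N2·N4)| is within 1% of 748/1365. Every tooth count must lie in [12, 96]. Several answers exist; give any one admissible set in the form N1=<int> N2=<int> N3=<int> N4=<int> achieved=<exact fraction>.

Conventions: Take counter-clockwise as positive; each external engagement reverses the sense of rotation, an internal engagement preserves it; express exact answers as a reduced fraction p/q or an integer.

design class (target 748/1365): fixed-axis compound train
target = 748/1365 in lowest terms: an exact hit needs N1·N3 = k·748 and N2·N4 = k·1365 for one integer k, every count in [12, 96]; additionally prefer no 1:1 stage (N1 ≠ N2, N3 ≠ N4)
k = 1: N1·N3 = 748 = 17·44, N2·N4 = 1365 = 15·91
achieved = 17·44/(15·91) = 748/1365; |achieved − target| = 0 ≤ 187/34125 ✓

N1=17 N2=15 N3=44 N4=91 achieved=748/1365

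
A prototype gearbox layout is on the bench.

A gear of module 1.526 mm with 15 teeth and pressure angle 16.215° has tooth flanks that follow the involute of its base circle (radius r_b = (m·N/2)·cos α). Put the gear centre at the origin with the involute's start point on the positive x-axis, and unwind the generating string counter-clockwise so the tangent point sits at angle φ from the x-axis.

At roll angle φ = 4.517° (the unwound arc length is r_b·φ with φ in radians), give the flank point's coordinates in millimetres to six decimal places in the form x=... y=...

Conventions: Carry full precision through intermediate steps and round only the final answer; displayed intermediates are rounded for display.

class = single-mesh tooth geometry [base-circle involute, m = 1.526, 15T]
pitch radius r_p = m·N/2 = 1.526·15/2 = 11.445000
base radius r_b = r_p·cos α = 11.445000·cos 16.215° = 10.989725
roll angle φ = 4.517° = 0.07883652 rad
x = r_b·(cos φ + φ·sin φ) = 11.023824
y = r_b·(sin φ − φ·cos φ) = 0.001794

x=11.023824 y=0.001794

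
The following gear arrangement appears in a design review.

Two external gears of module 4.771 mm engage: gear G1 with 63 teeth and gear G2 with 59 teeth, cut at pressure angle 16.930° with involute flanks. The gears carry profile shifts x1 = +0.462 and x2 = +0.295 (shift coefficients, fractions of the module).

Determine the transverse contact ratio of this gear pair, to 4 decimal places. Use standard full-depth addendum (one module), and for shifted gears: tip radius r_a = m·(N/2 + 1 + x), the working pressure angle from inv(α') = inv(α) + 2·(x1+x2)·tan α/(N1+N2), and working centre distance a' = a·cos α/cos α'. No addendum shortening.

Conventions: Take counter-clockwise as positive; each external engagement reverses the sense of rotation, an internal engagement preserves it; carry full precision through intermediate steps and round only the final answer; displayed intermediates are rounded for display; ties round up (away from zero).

topology: single-mesh involute geometry — m = 4.771, 63T/59T pair
base radii: r_b1 = 143.773270, r_b2 = 134.644808
tip radii: r_a1 = 157.261702, r_a2 = 146.922945
inv(α') = inv(16.930°) + 2·(+0.462+0.295)·tan α/(63+59) = 0.01268851  ⇒  α' = 18.98716°
a' = a·cos α / cos α' = 291.0310·cos 16.930°/cos 18.98716° = 294.438005
action lengths: √(r_a1²−r_b1²) = 63.721973, √(r_a2²−r_b2²) = 58.797342
base pitch p_b = π·m·cos α = 14.338954
CR = (63.721973 + 58.797342 − 294.438005·sin 18.98716°)/14.338954 = 1.863600
contact ratio ≈ 1.8636

1.8636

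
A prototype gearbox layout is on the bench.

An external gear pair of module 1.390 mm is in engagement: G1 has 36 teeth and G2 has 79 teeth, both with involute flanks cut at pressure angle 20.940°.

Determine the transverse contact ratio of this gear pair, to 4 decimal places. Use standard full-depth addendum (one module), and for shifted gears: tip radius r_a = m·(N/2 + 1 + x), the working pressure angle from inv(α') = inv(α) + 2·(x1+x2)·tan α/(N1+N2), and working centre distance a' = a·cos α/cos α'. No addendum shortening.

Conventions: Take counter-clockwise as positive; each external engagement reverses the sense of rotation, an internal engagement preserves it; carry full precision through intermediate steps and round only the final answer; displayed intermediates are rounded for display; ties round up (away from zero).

topology: single-mesh involute geometry — m = 1.390, 36T/79T pair
base radii: r_b1 = 23.367559, r_b2 = 51.278810
tip radii: r_a1 = 26.410000, r_a2 = 56.295000
no profile shift: α' = α, a' = a
action lengths: √(r_a1²−r_b1²) = 12.306311, √(r_a2²−r_b2²) = 23.229521
base pitch p_b = π·m·cos α = 4.078408
CR = (12.306311 + 23.229521 − 79.925000·sin 20.94000°)/4.078408 = 1.709350
contact ratio ≈ 1.7094

1.7094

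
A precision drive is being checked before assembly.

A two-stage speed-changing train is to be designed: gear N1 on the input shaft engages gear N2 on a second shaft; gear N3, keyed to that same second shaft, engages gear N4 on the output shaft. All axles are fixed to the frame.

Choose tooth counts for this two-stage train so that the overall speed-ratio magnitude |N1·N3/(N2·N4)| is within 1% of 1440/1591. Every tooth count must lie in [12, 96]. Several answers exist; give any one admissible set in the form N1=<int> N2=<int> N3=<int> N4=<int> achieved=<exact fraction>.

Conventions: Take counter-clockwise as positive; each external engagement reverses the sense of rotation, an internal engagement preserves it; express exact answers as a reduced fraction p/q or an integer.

N1=15 N2=37 N3=96 N4=43 achieved=1440/1591

design class (target 1440/1591): fixed-axis compound train
target = 1440/1591 in lowest terms: an exact hit needs N1·N3 = k·1440 and N2·N4 = k·1591 for one integer k, every count in [12, 96]; additionally prefer no 1:1 stage (N1 ≠ N2, N3 ≠ N4)
k = 1: N1·N3 = 1440 = 15·96, N2·N4 = 1591 = 37·43
achieved = 15·96/(37·43) = 1440/1591; |achieved − target| = 0 ≤ 72/7955 ✓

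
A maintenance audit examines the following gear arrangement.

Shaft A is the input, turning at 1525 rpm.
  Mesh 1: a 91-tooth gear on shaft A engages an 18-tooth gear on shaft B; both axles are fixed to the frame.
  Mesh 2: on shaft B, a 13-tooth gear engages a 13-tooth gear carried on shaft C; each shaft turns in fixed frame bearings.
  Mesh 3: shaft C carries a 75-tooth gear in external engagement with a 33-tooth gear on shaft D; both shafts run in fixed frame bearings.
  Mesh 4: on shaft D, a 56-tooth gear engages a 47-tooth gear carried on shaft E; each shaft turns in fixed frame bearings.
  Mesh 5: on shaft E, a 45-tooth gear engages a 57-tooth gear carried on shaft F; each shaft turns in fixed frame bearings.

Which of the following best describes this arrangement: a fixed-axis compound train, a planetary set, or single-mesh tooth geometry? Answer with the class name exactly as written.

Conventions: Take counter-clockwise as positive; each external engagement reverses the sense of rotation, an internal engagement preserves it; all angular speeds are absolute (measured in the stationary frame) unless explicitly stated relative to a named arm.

5-mesh fixed-axis compound train (all bearings frame-fixed)
classification: fixed-axis compound train

fixed-axis compound train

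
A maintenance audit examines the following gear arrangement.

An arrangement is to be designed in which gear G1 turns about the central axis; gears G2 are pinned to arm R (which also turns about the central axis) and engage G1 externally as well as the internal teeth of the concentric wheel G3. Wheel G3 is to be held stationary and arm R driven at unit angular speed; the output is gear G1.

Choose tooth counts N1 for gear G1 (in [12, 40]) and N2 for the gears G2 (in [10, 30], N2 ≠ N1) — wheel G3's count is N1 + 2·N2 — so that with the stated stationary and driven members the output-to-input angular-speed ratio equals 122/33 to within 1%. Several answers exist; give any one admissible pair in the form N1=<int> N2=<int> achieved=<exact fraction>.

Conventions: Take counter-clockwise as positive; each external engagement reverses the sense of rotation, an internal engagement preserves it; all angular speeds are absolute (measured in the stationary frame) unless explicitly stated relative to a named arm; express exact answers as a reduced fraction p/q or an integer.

N1=33 N2=28 achieved=122/33

design class (target 122/33): planetary set
Willis with ω_ring = 0: ω_sun/ω_arm = (N1+N3)/N1; set equal to 122/33  ⇒  N3/N1 = 122/33 − 1 = 89/33
N3 = N1 + 2·N2  ⇒  N2/N1 = (N3/N1 − 1)/2 = (89/33 − 1)/2 = 28/33
smallest multiple with N1 ≥ 12 and N2 ≥ 10: k = 1  ⇒  N1 = 1·33 = 33, N2 = 1·28 = 28 (N1 ≤ 40, N2 ≤ 30, N2 ≠ N1 ✓), N3 = 33 + 2·28 = 89
check: (N1+N3)/N1 with N1 = 33, N3 = 89 gives 122/33; |achieved − target| = 0 ≤ 61/1650 ✓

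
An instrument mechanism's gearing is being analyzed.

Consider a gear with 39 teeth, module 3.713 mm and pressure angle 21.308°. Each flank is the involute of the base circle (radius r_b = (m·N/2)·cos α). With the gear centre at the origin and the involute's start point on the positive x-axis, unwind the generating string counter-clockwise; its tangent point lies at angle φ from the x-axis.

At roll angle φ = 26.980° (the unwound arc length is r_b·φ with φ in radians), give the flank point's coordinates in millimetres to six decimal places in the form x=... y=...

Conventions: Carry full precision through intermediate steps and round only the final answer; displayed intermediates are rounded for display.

single-mesh involute tooth geometry (39T wheel at module 3.713)
pitch radius r_p = m·N/2 = 3.713·39/2 = 72.403500
base radius r_b = r_p·cos α = 72.403500·cos 21.308° = 67.454033
roll angle φ = 26.980° = 0.47088983 rad
x = r_b·(cos φ + φ·sin φ) = 74.523080
y = r_b·(sin φ − φ·cos φ) = 2.296064

x=74.523080 y=2.296064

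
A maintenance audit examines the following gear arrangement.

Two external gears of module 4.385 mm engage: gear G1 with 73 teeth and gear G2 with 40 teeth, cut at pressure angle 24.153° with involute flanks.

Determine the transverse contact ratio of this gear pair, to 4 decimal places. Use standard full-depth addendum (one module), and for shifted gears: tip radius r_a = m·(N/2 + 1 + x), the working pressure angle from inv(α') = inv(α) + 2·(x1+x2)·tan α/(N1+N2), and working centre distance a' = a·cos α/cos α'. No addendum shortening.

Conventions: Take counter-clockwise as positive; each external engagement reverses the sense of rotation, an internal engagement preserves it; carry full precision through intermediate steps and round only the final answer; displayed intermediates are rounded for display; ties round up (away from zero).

1.5725

single-mesh involute tooth geometry (73T engaging 40T at module 4.385)
base radii: r_b1 = 146.040875, r_b2 = 80.022397
tip radii: r_a1 = 164.437500, r_a2 = 92.085000
no profile shift: α' = α, a' = a
action lengths: √(r_a1²−r_b1²) = 75.576148, √(r_a2²−r_b2²) = 45.563836
base pitch p_b = π·m·cos α = 12.569889
CR = (75.576148 + 45.563836 − 247.752500·sin 24.15300°)/12.569889 = 1.572483
contact ratio ≈ 1.5725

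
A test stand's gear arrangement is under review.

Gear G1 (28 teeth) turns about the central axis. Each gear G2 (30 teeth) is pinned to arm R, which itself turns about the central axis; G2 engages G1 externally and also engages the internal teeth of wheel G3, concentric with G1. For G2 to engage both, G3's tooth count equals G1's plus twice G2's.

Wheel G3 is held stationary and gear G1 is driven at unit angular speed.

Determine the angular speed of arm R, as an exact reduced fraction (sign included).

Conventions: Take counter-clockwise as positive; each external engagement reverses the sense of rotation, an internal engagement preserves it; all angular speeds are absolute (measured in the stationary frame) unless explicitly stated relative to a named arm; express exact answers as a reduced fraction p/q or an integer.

7/29

planetary set (28T centre, 30T on arm, 88T internal) — Willis relation
ring teeth: 28 + 2·30 = 88
28(ω_sun−ω_arm) = −88(ω_ring−ω_arm),  ω_ring = 0, ω_sun = 1
28(1−ω_arm) = −88(0−ω_arm)  ⇒  116·ω_arm = 28  ⇒  ω_arm = 7/29
exact speed ratio = 7/29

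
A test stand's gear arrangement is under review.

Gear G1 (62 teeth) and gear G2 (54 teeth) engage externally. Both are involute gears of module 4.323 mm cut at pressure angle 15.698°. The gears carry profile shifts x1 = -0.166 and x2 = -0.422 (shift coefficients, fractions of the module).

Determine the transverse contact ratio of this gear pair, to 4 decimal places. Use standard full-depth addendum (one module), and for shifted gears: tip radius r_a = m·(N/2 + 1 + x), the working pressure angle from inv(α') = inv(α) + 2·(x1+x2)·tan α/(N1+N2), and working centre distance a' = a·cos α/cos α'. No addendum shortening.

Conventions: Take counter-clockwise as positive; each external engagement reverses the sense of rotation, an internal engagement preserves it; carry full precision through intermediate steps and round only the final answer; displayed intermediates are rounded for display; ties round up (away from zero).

topology: single-mesh involute geometry — m = 4.323, 62T/54T pair
base radii: r_b1 = 129.014475, r_b2 = 112.367446
tip radii: r_a1 = 137.618382, r_a2 = 119.219694
inv(α') = inv(15.698°) + 2·(-0.166-0.422)·tan α/(62+54) = 0.00421861  ⇒  α' = 13.25619°
a' = a·cos α / cos α' = 250.7340·cos 15.698°/cos 13.25619° = 247.989734
action lengths: √(r_a1²−r_b1²) = 47.896601, √(r_a2²−r_b2²) = 39.835820
base pitch p_b = π·m·cos α = 13.074546
CR = (47.896601 + 39.835820 − 247.989734·sin 13.25619°)/13.074546 = 2.360847
contact ratio ≈ 2.3608

2.3608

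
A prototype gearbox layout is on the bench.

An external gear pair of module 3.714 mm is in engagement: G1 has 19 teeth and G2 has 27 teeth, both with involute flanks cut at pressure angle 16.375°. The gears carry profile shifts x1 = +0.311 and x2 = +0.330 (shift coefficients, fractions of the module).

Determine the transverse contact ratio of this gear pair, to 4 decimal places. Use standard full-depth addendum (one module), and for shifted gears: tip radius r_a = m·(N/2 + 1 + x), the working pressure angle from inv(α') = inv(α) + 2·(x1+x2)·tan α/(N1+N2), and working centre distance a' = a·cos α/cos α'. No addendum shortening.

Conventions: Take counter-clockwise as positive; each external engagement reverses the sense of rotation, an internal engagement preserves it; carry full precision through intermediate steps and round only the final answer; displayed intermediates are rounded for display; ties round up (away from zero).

single-mesh involute tooth geometry (19T engaging 27T at module 3.714)
base radii: r_b1 = 33.851818, r_b2 = 48.105216
tip radii: r_a1 = 40.152054, r_a2 = 55.078620
inv(α') = inv(16.375°) + 2·(+0.311+0.330)·tan α/(19+27) = 0.01623352  ⇒  α' = 20.55775°
a' = a·cos α / cos α' = 85.4220·cos 16.375°/cos 20.55775° = 87.531129
action lengths: √(r_a1²−r_b1²) = 21.592634, √(r_a2²−r_b2²) = 26.824291
base pitch p_b = π·m·cos α = 11.194592
CR = (21.592634 + 26.824291 − 87.531129·sin 20.55775°)/11.194592 = 1.579357
contact ratio ≈ 1.5794

1.5794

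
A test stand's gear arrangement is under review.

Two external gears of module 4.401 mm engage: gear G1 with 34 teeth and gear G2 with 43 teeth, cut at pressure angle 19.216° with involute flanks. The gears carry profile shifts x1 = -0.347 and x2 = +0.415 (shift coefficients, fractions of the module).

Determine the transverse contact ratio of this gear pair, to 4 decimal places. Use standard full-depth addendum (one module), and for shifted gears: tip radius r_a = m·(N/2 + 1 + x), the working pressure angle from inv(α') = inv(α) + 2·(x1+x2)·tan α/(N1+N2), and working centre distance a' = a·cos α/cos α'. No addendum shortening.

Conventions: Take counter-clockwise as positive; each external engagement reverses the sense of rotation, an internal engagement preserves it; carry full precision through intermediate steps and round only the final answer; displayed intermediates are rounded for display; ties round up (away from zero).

single-mesh involute tooth geometry (34T engaging 43T at module 4.401)
base radii: r_b1 = 70.648533, r_b2 = 89.349615
tip radii: r_a1 = 77.690853, r_a2 = 100.848915
inv(α') = inv(19.216°) + 2·(-0.347+0.415)·tan α/(34+43) = 0.01378314  ⇒  α' = 19.50172°
a' = a·cos α / cos α' = 169.4385·cos 19.216°/cos 19.50172° = 169.735637
action lengths: √(r_a1²−r_b1²) = 32.321098, √(r_a2²−r_b2²) = 46.766974
base pitch p_b = π·m·cos α = 13.055818
CR = (32.321098 + 46.766974 − 169.735637·sin 19.50172°)/13.055818 = 1.717574
contact ratio ≈ 1.7176

1.7176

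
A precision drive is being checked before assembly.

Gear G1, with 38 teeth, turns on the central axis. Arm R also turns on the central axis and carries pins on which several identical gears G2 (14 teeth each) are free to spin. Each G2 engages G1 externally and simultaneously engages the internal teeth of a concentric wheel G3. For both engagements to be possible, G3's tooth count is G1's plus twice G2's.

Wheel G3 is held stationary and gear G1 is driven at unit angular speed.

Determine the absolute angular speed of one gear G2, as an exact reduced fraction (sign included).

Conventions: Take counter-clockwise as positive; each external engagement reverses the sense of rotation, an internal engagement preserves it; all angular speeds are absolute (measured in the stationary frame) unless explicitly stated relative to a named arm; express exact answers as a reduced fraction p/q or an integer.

-19/14

planetary set (38T centre, 14T on arm, 66T internal) — Willis relation
ring teeth: 38 + 2·14 = 66
38(ω_sun−ω_arm) = −66(ω_ring−ω_arm),  ω_ring = 0, ω_sun = 1
38(1−ω_arm) = −66(0−ω_arm)  ⇒  104·ω_arm = 38  ⇒  ω_arm = 19/52
sun–planet mesh: 38·(1−19/52) = −14·(ω_p−ω_arm)  ⇒  ω_p−ω_arm = -627/364
ω_p = 19/52 − 627/364 = -19/14
exact speed ratio = -19/14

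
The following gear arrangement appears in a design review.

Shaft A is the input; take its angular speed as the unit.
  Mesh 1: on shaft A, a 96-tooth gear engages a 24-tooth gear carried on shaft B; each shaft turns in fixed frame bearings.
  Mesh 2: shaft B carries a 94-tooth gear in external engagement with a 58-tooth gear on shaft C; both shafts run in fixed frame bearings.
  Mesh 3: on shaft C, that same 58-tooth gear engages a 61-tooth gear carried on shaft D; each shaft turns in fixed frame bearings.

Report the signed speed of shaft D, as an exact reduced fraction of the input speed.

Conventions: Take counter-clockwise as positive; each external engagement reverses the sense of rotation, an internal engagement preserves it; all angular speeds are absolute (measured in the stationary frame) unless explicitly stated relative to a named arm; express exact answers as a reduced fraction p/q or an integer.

3-mesh fixed-axis compound train (all bearings frame-fixed)
mesh 1 [96T→24T]: |ω|/ω_in = 1×96/24 = 4, sense flips to −
mesh 2 [94T→58T]: |ω|/ω_in = 4×94/58 = 188/29, sense flips to +
mesh 3 [58T→61T]: |ω|/ω_in = (188/29)×58/61 = 376/61, sense flips to −
signed output speed (× input speed) = -376/61

-376/61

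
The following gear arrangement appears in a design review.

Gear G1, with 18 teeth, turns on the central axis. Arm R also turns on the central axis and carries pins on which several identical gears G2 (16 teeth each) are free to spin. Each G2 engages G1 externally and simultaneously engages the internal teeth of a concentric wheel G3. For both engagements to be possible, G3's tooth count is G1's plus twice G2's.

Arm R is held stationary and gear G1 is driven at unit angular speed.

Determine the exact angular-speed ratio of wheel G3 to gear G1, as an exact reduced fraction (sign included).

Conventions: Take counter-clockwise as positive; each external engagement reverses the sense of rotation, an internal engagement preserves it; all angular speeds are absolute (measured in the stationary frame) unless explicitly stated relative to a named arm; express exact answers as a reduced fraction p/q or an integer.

-9/25

topology: planetary set — G1 18T / G2 16T / G3 50T, arm = carrier (Willis)
ring teeth: 18 + 2·16 = 50
18(ω_sun−ω_arm) = −50(ω_ring−ω_arm),  ω_arm = 0, ω_sun = 1
ω_ring = 0 − (18/50)(1−0) = -9/25
ω_out/ω_in = -9/25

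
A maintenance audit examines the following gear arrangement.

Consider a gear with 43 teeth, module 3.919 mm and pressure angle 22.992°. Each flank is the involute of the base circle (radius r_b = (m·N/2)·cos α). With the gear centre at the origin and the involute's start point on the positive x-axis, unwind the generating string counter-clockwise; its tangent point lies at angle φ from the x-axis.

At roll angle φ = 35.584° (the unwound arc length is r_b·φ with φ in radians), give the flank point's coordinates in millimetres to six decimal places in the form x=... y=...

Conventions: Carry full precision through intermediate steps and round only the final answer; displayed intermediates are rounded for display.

topology: single-mesh involute geometry — m = 3.919, N = 43
pitch radius r_p = m·N/2 = 3.919·43/2 = 84.258500
base radius r_b = r_p·cos α = 84.258500·cos 22.992° = 77.564954
roll angle φ = 35.584° = 0.62105796 rad
x = r_b·(cos φ + φ·sin φ) = 91.112012
y = r_b·(sin φ − φ·cos φ) = 5.957938

x=91.112012 y=5.957938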